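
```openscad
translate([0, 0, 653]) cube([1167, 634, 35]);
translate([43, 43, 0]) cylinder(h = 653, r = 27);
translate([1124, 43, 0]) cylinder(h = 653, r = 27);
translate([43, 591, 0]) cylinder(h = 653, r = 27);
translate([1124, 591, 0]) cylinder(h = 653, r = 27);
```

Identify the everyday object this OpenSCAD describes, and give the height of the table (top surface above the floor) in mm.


A table. The table height is 688 mm.

A 1167×634×35 slab sits at z = 653 on four Ø54 mm round legs — a table. The top surface is at 653 + 35 = 688 mm.


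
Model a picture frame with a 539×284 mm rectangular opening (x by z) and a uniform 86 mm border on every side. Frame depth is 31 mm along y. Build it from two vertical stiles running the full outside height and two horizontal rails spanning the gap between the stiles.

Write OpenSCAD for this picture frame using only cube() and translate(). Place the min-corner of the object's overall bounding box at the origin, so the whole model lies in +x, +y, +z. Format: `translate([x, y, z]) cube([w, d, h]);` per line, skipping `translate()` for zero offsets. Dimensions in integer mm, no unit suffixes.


cube([86, 31, 456]);
translate([625, 0, 0]) cube([86, 31, 456]);
translate([86, 0, 0]) cube([539, 31, 86]);
translate([86, 0, 370]) cube([539, 31, 86]);


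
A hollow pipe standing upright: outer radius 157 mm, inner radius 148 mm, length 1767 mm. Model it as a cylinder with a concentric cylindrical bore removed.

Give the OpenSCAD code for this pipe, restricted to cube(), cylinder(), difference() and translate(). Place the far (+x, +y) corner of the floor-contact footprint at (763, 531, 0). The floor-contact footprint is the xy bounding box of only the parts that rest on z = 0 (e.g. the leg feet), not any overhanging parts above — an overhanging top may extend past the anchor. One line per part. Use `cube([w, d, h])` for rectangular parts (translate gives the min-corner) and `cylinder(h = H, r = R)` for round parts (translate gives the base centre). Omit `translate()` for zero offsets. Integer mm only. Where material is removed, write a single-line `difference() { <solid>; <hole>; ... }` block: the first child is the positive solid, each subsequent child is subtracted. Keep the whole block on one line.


difference() { translate([606, 374, 0]) cylinder(h = 1767, r = 157); translate([606, 374, 0]) cylinder(h = 1767, r = 148); }


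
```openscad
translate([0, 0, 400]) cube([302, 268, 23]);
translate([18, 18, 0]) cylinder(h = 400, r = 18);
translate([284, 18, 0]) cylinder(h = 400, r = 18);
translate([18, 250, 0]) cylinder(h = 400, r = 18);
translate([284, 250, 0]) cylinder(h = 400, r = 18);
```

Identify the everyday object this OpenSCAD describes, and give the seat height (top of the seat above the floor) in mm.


A stool. The seat height is 423 mm.

A 302×268×23 slab at z = 400 on four corner cylinders — a stool. The seat top is 400 + 23 = 423 mm.


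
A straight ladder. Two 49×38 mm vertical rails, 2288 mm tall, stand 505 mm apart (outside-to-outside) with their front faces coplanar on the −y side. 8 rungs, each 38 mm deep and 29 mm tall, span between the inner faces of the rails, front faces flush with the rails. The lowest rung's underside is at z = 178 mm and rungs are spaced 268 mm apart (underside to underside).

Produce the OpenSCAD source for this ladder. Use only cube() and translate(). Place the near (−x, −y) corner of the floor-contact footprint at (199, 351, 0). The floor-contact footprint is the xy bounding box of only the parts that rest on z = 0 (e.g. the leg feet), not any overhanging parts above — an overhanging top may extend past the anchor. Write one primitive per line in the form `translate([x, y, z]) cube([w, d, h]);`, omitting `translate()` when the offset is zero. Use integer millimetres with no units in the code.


// rung span = 505 - 2*49 = 407
// rung[k] z = 178 + k*268
translate([199, 351, 0]) cube([49, 38, 2288]);
translate([655, 351, 0]) cube([49, 38, 2288]);
translate([248, 351, 178]) cube([407, 38, 29]);
translate([248, 351, 446]) cube([407, 38, 29]);
translate([248, 351, 714]) cube([407, 38, 29]);
translate([248, 351, 982]) cube([407, 38, 29]);
translate([248, 351, 1250]) cube([407, 38, 29]);
translate([248, 351, 1518]) cube([407, 38, 29]);
translate([248, 351, 1786]) cube([407, 38, 29]);
translate([248, 351, 2054]) cube([407, 38, 29]);


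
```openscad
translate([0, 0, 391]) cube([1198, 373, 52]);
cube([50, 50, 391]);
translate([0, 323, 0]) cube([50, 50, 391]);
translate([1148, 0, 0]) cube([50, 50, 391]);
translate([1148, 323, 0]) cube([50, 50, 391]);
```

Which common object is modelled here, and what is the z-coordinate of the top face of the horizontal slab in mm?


A bench. The seat-top height is 443 mm.

A long slab on four corner posts — a bench. The slab sits at z = 391 with thickness 52, so the top is 391 + 52 = 443 mm.


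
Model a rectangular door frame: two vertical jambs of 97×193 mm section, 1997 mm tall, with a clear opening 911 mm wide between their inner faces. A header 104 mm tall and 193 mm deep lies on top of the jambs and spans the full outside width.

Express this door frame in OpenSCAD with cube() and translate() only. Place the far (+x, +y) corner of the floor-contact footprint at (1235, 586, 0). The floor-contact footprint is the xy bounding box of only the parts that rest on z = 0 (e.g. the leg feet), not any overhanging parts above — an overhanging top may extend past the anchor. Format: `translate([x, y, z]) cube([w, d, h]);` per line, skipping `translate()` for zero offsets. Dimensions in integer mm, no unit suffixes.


translate([130, 393, 0]) cube([97, 193, 1997]);
translate([1138, 393, 0]) cube([97, 193, 1997]);
translate([130, 393, 1997]) cube([1105, 193, 104]);


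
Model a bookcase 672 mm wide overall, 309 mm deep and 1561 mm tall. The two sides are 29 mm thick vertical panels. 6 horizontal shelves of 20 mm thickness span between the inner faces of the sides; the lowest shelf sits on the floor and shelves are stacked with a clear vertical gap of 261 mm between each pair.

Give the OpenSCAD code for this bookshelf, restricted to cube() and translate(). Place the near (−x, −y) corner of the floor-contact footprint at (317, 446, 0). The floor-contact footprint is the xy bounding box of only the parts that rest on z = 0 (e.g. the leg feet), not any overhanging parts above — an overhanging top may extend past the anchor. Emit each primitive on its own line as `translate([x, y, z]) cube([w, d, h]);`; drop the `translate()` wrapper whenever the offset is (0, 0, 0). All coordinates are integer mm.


translate([317, 446, 0]) cube([29, 309, 1561]);
translate([960, 446, 0]) cube([29, 309, 1561]);
translate([346, 446, 0]) cube([614, 309, 20]);
translate([346, 446, 281]) cube([614, 309, 20]);
translate([346, 446, 562]) cube([614, 309, 20]);
translate([346, 446, 843]) cube([614, 309, 20]);
translate([346, 446, 1124]) cube([614, 309, 20]);
translate([346, 446, 1405]) cube([614, 309, 20]);


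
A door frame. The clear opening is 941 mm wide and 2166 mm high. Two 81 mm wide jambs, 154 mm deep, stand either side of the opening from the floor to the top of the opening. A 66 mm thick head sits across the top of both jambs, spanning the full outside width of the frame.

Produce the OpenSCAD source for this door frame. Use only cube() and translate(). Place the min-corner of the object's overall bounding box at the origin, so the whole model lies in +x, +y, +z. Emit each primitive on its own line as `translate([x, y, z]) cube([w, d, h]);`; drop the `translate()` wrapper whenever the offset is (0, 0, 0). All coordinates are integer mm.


cube([81, 154, 2166]);
translate([1022, 0, 0]) cube([81, 154, 2166]);
translate([0, 0, 2166]) cube([1103, 154, 66]);


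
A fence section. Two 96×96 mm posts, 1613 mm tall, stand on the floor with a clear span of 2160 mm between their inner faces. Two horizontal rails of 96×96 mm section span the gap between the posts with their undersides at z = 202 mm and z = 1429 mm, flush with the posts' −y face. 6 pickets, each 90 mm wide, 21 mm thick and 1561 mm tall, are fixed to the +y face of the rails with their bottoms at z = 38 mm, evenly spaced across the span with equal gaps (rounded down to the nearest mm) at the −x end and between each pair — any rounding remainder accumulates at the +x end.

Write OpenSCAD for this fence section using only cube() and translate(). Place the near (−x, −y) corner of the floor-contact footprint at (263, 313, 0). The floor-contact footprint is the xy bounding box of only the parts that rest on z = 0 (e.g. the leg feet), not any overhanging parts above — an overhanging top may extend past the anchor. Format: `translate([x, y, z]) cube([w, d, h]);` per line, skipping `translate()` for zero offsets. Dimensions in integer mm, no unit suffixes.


translate([263, 313, 0]) cube([96, 96, 1613]);
translate([2519, 313, 0]) cube([96, 96, 1613]);
translate([359, 313, 202]) cube([2160, 96, 96]);
translate([359, 313, 1429]) cube([2160, 96, 96]);
translate([590, 409, 38]) cube([90, 21, 1561]);
translate([911, 409, 38]) cube([90, 21, 1561]);
translate([1232, 409, 38]) cube([90, 21, 1561]);
translate([1553, 409, 38]) cube([90, 21, 1561]);
translate([1874, 409, 38]) cube([90, 21, 1561]);
translate([2195, 409, 38]) cube([90, 21, 1561]);


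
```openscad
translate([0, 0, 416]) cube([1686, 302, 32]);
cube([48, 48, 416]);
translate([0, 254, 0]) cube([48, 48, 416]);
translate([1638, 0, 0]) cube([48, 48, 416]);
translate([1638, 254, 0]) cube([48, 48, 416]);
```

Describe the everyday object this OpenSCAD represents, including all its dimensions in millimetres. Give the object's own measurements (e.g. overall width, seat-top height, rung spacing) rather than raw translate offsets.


A bench: a 1686×302 mm seat slab, 32 mm thick, top at z = 448 mm, on four 48×48 mm square legs flush with the seat corners and standing on z = 0.


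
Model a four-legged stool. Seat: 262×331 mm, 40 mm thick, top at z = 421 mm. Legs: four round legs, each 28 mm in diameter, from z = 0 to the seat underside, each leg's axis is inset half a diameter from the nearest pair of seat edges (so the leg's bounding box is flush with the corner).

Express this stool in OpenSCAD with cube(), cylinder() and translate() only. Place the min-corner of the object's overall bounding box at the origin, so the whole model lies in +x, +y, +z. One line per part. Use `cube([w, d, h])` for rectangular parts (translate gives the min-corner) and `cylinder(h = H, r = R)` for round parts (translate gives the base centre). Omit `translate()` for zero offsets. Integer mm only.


translate([0, 0, 381]) cube([262, 331, 40]);
translate([14, 14, 0]) cylinder(h = 381, r = 14);
translate([248, 14, 0]) cylinder(h = 381, r = 14);
translate([14, 317, 0]) cylinder(h = 381, r = 14);
translate([248, 317, 0]) cylinder(h = 381, r = 14);


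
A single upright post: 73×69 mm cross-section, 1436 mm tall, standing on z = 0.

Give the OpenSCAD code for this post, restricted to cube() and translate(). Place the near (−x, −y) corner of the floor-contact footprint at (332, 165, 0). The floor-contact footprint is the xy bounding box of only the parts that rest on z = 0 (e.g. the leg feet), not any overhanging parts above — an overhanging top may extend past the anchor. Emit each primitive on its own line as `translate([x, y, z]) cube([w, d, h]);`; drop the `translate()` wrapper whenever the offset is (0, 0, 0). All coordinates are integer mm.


translate([332, 165, 0]) cube([73, 69, 1436]);


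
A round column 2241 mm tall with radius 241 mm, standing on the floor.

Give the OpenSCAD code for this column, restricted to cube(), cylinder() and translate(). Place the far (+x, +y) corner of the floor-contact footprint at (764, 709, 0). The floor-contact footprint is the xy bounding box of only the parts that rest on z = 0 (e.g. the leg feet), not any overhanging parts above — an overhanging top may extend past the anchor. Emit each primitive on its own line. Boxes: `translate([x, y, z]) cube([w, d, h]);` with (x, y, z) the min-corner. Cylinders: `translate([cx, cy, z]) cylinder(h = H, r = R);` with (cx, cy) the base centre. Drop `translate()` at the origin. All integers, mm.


translate([523, 468, 0]) cylinder(h = 2241, r = 241);


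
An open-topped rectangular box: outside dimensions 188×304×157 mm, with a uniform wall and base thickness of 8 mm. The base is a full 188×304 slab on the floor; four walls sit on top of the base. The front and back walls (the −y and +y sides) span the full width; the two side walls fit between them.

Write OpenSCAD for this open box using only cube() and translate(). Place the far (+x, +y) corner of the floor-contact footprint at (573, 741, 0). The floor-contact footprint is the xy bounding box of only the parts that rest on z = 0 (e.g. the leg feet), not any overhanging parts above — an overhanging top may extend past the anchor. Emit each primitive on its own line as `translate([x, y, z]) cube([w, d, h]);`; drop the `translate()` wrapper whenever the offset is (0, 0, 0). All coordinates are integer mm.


translate([385, 437, 0]) cube([188, 304, 8]);
translate([385, 437, 8]) cube([188, 8, 149]);
translate([385, 733, 8]) cube([188, 8, 149]);
translate([385, 445, 8]) cube([8, 288, 149]);
translate([565, 445, 8]) cube([8, 288, 149]);


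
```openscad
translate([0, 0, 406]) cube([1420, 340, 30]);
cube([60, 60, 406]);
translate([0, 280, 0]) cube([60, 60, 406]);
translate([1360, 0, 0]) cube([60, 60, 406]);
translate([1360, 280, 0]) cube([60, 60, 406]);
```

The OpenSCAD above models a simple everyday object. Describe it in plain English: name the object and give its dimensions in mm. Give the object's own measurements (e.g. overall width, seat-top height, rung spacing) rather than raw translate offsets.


A long wooden bench with a 1420 mm (x) × 340 mm (y) seat, 30 mm thick, its top surface 436 mm above the floor. Four 60 mm square legs at the seat corners, flush with the edges, run from z = 0 to the seat underside.


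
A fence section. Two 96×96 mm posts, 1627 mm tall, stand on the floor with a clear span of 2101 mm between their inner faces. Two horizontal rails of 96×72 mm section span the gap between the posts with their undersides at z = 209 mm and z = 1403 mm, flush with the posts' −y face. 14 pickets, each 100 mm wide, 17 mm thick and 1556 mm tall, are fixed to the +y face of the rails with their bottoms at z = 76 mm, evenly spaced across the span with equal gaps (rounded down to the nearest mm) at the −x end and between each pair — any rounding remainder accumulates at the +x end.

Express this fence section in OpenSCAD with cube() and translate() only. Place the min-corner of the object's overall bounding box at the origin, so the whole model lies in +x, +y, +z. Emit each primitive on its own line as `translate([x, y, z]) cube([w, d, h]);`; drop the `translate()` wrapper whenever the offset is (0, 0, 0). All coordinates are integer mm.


cube([96, 96, 1627]);
translate([2197, 0, 0]) cube([96, 96, 1627]);
translate([96, 0, 209]) cube([2101, 96, 72]);
translate([96, 0, 1403]) cube([2101, 96, 72]);
translate([142, 96, 76]) cube([100, 17, 1556]);
translate([288, 96, 76]) cube([100, 17, 1556]);
translate([434, 96, 76]) cube([100, 17, 1556]);
translate([580, 96, 76]) cube([100, 17, 1556]);
translate([726, 96, 76]) cube([100, 17, 1556]);
translate([872, 96, 76]) cube([100, 17, 1556]);
translate([1018, 96, 76]) cube([100, 17, 1556]);
translate([1164, 96, 76]) cube([100, 17, 1556]);
translate([1310, 96, 76]) cube([100, 17, 1556]);
translate([1456, 96, 76]) cube([100, 17, 1556]);
translate([1602, 96, 76]) cube([100, 17, 1556]);
translate([1748, 96, 76]) cube([100, 17, 1556]);
translate([1894, 96, 76]) cube([100, 17, 1556]);
translate([2040, 96, 76]) cube([100, 17, 1556]);


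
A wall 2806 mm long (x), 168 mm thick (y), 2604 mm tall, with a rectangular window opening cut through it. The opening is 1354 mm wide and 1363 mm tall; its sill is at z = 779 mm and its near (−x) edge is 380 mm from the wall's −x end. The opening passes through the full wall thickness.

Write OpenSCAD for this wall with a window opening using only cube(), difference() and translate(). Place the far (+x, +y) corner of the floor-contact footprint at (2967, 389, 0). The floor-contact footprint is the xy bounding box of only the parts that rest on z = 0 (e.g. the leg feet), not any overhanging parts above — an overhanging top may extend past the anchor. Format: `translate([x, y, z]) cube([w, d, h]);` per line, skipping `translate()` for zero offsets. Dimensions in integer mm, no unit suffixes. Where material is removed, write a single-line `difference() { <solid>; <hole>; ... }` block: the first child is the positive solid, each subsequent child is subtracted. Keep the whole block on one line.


difference() { translate([161, 221, 0]) cube([2806, 168, 2604]); translate([541, 221, 779]) cube([1354, 168, 1363]); }


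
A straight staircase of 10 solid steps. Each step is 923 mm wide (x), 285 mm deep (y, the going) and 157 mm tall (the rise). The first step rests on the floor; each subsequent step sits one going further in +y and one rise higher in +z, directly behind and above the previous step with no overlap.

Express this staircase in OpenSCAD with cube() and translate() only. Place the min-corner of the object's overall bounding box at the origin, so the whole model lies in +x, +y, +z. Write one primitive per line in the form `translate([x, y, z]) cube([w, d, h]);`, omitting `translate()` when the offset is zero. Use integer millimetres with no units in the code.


cube([923, 285, 157]);
translate([0, 285, 157]) cube([923, 285, 157]);
translate([0, 570, 314]) cube([923, 285, 157]);
translate([0, 855, 471]) cube([923, 285, 157]);
translate([0, 1140, 628]) cube([923, 285, 157]);
translate([0, 1425, 785]) cube([923, 285, 157]);
translate([0, 1710, 942]) cube([923, 285, 157]);
translate([0, 1995, 1099]) cube([923, 285, 157]);
translate([0, 2280, 1256]) cube([923, 285, 157]);
translate([0, 2565, 1413]) cube([923, 285, 157]);


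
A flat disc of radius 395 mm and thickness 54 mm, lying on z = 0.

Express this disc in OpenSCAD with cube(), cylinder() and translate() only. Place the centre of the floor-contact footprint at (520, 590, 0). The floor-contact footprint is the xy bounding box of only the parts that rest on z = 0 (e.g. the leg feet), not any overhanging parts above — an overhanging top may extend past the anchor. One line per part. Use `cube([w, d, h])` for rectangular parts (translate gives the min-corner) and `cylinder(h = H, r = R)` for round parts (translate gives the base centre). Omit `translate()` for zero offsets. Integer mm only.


translate([520, 590, 0]) cylinder(h = 54, r = 395);


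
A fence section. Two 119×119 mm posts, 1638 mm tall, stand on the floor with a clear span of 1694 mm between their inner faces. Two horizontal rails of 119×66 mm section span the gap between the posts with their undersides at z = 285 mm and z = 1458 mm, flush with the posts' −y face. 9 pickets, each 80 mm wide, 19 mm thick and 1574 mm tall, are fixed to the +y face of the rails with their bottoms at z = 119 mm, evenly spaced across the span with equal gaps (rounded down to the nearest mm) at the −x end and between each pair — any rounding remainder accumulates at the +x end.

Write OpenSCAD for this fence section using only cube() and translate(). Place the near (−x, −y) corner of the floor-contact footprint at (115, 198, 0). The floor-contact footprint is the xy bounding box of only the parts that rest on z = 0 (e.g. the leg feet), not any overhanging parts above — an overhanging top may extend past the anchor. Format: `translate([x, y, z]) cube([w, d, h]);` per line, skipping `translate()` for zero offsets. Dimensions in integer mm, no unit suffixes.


translate([115, 198, 0]) cube([119, 119, 1638]);
translate([1928, 198, 0]) cube([119, 119, 1638]);
translate([234, 198, 285]) cube([1694, 119, 66]);
translate([234, 198, 1458]) cube([1694, 119, 66]);
translate([331, 317, 119]) cube([80, 19, 1574]);
translate([508, 317, 119]) cube([80, 19, 1574]);
translate([685, 317, 119]) cube([80, 19, 1574]);
translate([862, 317, 119]) cube([80, 19, 1574]);
translate([1039, 317, 119]) cube([80, 19, 1574]);
translate([1216, 317, 119]) cube([80, 19, 1574]);
translate([1393, 317, 119]) cube([80, 19, 1574]);
translate([1570, 317, 119]) cube([80, 19, 1574]);
translate([1747, 317, 119]) cube([80, 19, 1574]);


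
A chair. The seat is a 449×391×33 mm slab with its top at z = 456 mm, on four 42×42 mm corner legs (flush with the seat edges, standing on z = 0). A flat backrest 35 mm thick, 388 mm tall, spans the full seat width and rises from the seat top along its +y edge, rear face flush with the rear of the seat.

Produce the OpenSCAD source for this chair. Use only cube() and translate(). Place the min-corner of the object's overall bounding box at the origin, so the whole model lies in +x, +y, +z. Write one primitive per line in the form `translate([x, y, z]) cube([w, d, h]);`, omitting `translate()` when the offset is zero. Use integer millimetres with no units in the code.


translate([0, 0, 423]) cube([449, 391, 33]);
cube([42, 42, 423]);
translate([407, 0, 0]) cube([42, 42, 423]);
translate([0, 349, 0]) cube([42, 42, 423]);
translate([407, 349, 0]) cube([42, 42, 423]);
translate([0, 356, 456]) cube([449, 35, 388]);


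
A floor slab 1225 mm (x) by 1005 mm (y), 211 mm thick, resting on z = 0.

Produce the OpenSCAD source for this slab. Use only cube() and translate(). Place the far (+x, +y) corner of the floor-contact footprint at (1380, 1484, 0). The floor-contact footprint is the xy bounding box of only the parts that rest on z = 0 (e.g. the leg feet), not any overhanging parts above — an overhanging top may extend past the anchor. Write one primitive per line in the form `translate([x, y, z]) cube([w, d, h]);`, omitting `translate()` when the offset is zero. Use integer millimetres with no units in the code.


translate([155, 479, 0]) cube([1225, 1005, 211]);


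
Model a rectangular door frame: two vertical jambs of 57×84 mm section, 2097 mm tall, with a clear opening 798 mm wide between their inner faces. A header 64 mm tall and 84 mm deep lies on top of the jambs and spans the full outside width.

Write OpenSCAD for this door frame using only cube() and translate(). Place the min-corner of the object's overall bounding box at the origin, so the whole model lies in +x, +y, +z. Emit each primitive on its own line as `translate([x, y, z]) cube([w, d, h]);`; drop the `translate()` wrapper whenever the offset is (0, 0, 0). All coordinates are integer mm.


cube([57, 84, 2097]);
translate([855, 0, 0]) cube([57, 84, 2097]);
translate([0, 0, 2097]) cube([912, 84, 64]);


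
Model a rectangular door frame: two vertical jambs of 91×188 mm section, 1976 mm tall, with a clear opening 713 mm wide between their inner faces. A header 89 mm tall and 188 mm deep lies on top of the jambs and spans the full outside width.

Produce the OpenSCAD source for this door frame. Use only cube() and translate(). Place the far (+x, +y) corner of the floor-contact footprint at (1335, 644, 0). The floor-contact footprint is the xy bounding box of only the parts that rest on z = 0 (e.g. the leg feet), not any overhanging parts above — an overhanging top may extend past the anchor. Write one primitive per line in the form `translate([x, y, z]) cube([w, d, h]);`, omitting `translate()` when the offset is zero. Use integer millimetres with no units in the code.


translate([440, 456, 0]) cube([91, 188, 1976]);
translate([1244, 456, 0]) cube([91, 188, 1976]);
translate([440, 456, 1976]) cube([895, 188, 89]);


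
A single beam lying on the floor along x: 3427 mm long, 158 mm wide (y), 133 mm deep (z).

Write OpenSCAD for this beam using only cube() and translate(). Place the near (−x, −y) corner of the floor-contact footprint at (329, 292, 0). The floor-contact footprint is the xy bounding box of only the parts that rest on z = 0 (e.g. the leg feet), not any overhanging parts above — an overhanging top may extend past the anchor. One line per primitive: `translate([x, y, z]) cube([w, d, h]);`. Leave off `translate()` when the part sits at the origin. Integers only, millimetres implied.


translate([329, 292, 0]) cube([3427, 158, 133]);


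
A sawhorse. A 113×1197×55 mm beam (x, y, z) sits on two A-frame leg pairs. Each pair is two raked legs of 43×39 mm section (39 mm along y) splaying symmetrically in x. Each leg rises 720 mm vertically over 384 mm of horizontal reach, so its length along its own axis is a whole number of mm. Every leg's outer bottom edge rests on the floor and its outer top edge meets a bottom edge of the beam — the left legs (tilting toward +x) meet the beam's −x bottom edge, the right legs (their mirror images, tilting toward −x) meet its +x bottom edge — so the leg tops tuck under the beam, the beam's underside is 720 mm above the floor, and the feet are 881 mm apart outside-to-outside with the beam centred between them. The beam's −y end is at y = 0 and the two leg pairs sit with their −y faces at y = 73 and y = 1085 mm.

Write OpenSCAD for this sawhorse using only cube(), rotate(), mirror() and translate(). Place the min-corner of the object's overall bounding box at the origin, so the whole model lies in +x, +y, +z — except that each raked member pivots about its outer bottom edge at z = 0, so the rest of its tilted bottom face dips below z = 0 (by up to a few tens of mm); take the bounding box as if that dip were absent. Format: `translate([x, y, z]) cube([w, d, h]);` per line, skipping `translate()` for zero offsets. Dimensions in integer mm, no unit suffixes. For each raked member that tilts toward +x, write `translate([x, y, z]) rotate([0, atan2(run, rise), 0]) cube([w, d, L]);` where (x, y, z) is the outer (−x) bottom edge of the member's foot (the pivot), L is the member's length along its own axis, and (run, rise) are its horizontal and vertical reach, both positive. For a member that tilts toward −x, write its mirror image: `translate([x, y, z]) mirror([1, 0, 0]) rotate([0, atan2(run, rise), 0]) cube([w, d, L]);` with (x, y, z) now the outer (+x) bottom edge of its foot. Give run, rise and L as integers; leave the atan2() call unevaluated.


// leg length = √(384² + 720²) = 816
// right-leg outer foot x = 2·384 + 113 = 881
// beam min-corner = (384, 0, 720)
translate([384, 0, 720]) cube([113, 1197, 55]);
translate([0, 73, 0]) rotate([0, atan2(384, 720), 0]) cube([43, 39, 816]);
translate([881, 73, 0]) mirror([1, 0, 0]) rotate([0, atan2(384, 720), 0]) cube([43, 39, 816]);
translate([0, 1085, 0]) rotate([0, atan2(384, 720), 0]) cube([43, 39, 816]);
translate([881, 1085, 0]) mirror([1, 0, 0]) rotate([0, atan2(384, 720), 0]) cube([43, 39, 816]);


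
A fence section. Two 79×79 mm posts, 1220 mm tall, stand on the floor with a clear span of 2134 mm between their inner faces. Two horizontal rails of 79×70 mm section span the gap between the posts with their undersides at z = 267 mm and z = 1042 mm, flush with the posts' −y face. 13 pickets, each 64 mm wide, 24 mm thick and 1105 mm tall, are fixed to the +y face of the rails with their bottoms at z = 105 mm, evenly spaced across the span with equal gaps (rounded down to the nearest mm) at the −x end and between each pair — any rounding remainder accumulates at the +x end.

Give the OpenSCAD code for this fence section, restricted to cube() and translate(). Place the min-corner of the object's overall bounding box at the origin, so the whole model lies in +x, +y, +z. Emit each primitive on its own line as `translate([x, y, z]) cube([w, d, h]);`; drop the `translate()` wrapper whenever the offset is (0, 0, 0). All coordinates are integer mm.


cube([79, 79, 1220]);
translate([2213, 0, 0]) cube([79, 79, 1220]);
translate([79, 0, 267]) cube([2134, 79, 70]);
translate([79, 0, 1042]) cube([2134, 79, 70]);
translate([172, 79, 105]) cube([64, 24, 1105]);
translate([329, 79, 105]) cube([64, 24, 1105]);
translate([486, 79, 105]) cube([64, 24, 1105]);
translate([643, 79, 105]) cube([64, 24, 1105]);
translate([800, 79, 105]) cube([64, 24, 1105]);
translate([957, 79, 105]) cube([64, 24, 1105]);
translate([1114, 79, 105]) cube([64, 24, 1105]);
translate([1271, 79, 105]) cube([64, 24, 1105]);
translate([1428, 79, 105]) cube([64, 24, 1105]);
translate([1585, 79, 105]) cube([64, 24, 1105]);
translate([1742, 79, 105]) cube([64, 24, 1105]);
translate([1899, 79, 105]) cube([64, 24, 1105]);
translate([2056, 79, 105]) cube([64, 24, 1105]);


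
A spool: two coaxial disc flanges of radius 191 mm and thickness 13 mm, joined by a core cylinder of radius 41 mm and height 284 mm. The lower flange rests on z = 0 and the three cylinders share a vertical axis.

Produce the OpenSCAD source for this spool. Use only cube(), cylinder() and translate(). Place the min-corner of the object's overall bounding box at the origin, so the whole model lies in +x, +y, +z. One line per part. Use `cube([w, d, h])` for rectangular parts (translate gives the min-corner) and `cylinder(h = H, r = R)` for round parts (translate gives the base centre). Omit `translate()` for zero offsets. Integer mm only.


translate([191, 191, 0]) cylinder(h = 13, r = 191);
translate([191, 191, 13]) cylinder(h = 284, r = 41);
translate([191, 191, 297]) cylinder(h = 13, r = 191);


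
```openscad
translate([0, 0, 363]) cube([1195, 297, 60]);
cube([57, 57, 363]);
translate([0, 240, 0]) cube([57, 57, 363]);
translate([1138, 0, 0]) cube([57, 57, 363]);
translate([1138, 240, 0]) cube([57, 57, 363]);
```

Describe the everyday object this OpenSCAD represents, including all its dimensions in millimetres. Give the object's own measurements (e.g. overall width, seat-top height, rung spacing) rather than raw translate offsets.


A long wooden bench with a 1195 mm (x) × 297 mm (y) seat, 60 mm thick, its top surface 423 mm above the floor. Four 57 mm square legs at the seat corners, flush with the edges, run from z = 0 to the seat underside.


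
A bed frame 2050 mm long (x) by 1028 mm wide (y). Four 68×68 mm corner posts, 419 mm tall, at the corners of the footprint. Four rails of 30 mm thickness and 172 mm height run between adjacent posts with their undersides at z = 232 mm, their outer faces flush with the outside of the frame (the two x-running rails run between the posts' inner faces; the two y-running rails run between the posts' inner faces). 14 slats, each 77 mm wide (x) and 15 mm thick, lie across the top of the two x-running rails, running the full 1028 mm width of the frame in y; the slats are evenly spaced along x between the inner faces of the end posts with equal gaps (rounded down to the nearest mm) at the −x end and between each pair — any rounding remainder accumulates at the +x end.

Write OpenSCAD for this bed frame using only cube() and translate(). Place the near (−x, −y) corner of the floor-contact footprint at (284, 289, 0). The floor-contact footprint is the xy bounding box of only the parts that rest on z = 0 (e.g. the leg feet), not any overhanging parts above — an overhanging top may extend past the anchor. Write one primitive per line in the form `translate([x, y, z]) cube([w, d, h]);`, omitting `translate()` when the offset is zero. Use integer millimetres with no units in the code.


translate([284, 289, 0]) cube([68, 68, 419]);
translate([284, 1249, 0]) cube([68, 68, 419]);
translate([2266, 289, 0]) cube([68, 68, 419]);
translate([2266, 1249, 0]) cube([68, 68, 419]);
translate([352, 289, 232]) cube([1914, 30, 172]);
translate([352, 1287, 232]) cube([1914, 30, 172]);
translate([284, 357, 232]) cube([30, 892, 172]);
translate([2304, 357, 232]) cube([30, 892, 172]);
translate([407, 289, 404]) cube([77, 1028, 15]);
translate([539, 289, 404]) cube([77, 1028, 15]);
translate([671, 289, 404]) cube([77, 1028, 15]);
translate([803, 289, 404]) cube([77, 1028, 15]);
translate([935, 289, 404]) cube([77, 1028, 15]);
translate([1067, 289, 404]) cube([77, 1028, 15]);
translate([1199, 289, 404]) cube([77, 1028, 15]);
translate([1331, 289, 404]) cube([77, 1028, 15]);
translate([1463, 289, 404]) cube([77, 1028, 15]);
translate([1595, 289, 404]) cube([77, 1028, 15]);
translate([1727, 289, 404]) cube([77, 1028, 15]);
translate([1859, 289, 404]) cube([77, 1028, 15]);
translate([1991, 289, 404]) cube([77, 1028, 15]);
translate([2123, 289, 404]) cube([77, 1028, 15]);


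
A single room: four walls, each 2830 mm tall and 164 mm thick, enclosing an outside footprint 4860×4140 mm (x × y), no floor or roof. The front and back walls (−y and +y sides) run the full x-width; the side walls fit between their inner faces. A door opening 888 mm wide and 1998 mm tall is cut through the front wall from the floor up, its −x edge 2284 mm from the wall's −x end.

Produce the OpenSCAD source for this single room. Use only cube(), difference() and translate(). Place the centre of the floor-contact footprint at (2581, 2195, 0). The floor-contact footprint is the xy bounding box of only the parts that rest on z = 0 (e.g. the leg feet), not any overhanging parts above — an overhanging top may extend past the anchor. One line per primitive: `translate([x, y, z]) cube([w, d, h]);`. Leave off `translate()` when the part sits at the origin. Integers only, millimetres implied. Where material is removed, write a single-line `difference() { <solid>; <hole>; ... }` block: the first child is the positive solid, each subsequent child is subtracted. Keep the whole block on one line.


difference() { translate([151, 125, 0]) cube([4860, 164, 2830]); translate([2435, 125, 0]) cube([888, 164, 1998]); }
translate([151, 4101, 0]) cube([4860, 164, 2830]);
translate([151, 289, 0]) cube([164, 3812, 2830]);
translate([4847, 289, 0]) cube([164, 3812, 2830]);


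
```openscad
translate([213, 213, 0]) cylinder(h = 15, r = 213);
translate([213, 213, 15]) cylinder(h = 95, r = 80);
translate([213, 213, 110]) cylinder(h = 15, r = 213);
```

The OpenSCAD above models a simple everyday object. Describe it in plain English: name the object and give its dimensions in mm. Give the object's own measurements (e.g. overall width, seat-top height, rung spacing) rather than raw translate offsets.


A spool: two coaxial disc flanges of radius 213 mm and thickness 15 mm, joined by a core cylinder of radius 80 mm and height 95 mm. The lower flange rests on z = 0 and the three cylinders share a vertical axis.


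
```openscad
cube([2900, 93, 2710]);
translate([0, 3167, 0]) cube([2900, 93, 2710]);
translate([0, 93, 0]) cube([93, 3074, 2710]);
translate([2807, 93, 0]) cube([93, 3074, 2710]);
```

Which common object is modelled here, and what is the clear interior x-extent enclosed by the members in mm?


A house (or room) frame. The interior width is 2714 mm.

Four 2710 mm walls enclosing a rectangle with no floor or roof — a room or house frame. Outside width is 2900 mm and wall thickness is 93 mm, so the interior width is 2900 − 2 × 93 = 2714 mm.


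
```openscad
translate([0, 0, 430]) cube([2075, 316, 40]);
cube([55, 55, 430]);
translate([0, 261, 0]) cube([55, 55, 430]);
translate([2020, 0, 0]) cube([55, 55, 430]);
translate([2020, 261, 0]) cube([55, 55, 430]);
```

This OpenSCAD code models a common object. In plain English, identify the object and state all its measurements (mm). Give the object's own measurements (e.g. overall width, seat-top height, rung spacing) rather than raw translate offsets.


A bench: a 2075×316 mm seat slab, 40 mm thick, top at z = 470 mm, on four 55×55 mm square legs flush with the seat corners and standing on z = 0.


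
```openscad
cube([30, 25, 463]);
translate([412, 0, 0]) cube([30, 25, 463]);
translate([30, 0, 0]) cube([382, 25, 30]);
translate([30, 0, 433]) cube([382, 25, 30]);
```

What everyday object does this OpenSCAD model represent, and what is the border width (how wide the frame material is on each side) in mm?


A picture frame. The border width is 30 mm.

Four thin pieces enclosing a rectangular opening — a picture frame. The two full-height stiles are 463 mm tall; the top rail sits at z = 433 and is 30 mm tall, so the border above the opening is 463 − 433 = 30 mm, matching the stile x-width.


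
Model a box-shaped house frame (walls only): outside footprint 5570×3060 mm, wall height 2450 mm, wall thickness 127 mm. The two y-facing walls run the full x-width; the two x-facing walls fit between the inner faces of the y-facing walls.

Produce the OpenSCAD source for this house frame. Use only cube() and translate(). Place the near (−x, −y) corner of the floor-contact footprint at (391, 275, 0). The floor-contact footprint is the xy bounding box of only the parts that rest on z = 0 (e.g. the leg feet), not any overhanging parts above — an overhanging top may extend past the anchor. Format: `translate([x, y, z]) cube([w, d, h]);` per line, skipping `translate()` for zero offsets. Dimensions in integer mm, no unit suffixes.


translate([391, 275, 0]) cube([5570, 127, 2450]);
translate([391, 3208, 0]) cube([5570, 127, 2450]);
translate([391, 402, 0]) cube([127, 2806, 2450]);
translate([5834, 402, 0]) cube([127, 2806, 2450]);


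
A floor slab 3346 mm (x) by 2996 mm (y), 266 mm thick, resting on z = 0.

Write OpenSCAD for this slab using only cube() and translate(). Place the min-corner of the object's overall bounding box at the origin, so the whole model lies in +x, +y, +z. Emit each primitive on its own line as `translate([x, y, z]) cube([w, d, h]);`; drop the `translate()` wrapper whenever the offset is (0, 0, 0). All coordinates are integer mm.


cube([3346, 2996, 266]);


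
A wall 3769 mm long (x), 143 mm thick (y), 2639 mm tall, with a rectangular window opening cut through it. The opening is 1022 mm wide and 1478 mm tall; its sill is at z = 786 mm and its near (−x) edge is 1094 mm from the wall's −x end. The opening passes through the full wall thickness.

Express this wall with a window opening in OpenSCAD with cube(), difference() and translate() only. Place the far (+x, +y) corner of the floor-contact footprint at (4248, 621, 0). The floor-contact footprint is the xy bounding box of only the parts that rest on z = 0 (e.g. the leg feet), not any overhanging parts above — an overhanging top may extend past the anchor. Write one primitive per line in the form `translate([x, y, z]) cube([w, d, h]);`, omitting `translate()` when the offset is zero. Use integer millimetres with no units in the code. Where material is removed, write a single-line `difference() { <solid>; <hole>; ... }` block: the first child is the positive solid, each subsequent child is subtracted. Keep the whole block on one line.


difference() { translate([479, 478, 0]) cube([3769, 143, 2639]); translate([1573, 478, 786]) cube([1022, 143, 1478]); }


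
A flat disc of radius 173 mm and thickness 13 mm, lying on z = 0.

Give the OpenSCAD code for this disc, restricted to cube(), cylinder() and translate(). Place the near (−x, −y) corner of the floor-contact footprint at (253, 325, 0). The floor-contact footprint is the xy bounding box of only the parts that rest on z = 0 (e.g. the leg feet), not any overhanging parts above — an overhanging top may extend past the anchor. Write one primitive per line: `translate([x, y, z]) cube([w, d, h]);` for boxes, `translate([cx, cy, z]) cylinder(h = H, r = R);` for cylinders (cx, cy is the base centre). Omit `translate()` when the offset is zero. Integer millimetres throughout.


translate([426, 498, 0]) cylinder(h = 13, r = 173);


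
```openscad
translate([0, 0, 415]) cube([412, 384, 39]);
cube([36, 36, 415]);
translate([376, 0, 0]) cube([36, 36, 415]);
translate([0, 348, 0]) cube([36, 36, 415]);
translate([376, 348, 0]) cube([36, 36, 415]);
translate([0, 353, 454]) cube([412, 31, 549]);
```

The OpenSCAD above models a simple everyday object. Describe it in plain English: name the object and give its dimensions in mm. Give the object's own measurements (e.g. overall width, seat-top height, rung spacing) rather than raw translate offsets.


A chair. The seat is a 412×384×39 mm slab with its top at z = 454 mm, on four 36×36 mm corner legs (flush with the seat edges, standing on z = 0). A flat backrest 31 mm thick, 549 mm tall, spans the full seat width and rises from the seat top along its +y edge, rear face flush with the rear of the seat.
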